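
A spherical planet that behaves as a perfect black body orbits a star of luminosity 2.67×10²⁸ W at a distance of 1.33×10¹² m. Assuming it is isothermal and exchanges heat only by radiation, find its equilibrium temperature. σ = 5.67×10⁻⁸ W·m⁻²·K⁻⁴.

First find the stellar flux at distance d: S = L/(4πd²) = 2.67×10²⁸/(4π·(1.33×10¹²)²) = 1201 W/m².
For an isothermal sphere, absorbed (1−a)S·πr² = emitted σ·4πr²·T⁴, so T⁴ = (1−a)S/(4σ).
T⁴ = 1.00·1201/(4·5.67×10⁻⁸) = 5.296×10⁹ K⁴.

T ≈ 270 K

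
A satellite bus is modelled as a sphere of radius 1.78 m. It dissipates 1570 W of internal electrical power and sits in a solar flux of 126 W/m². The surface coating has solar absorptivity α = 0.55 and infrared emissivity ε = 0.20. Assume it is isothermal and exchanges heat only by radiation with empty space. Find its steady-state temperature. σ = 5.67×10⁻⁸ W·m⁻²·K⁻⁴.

T ≈ 266 K

At steady state, absorbed solar power + internal power = radiated power.
Absorbed: α·S·A_cross = 0.55·126·9.954 = 689.8 W (cross-section πr²).
Total input = 689.8 + 1570 = 2260 W.
Radiated: εσ·A_surf·T⁴ with A_surf = 4πr² = 39.82 m².
T⁴ = 2260/(0.20·5.67×10⁻⁸·39.82) = 5.005×10⁹ K⁴.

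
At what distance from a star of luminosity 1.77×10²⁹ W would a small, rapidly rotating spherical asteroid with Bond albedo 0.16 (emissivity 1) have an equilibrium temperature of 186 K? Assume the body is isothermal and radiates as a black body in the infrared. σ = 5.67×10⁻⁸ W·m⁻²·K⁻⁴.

d ≈ 6.60×10¹² m

For an isothermal black-emitting sphere, (1−a)S·πr² = σ·4πr²·T⁴ ⇒ S = 4σT⁴/(1−a).
S = 4·5.67×10⁻⁸·(186)⁴/0.840 = 323.2 W/m².
Flux falls as S = L/(4πd²), so d = √(L/(4πS)) = √(1.77×10²⁹/(4π·323.2)).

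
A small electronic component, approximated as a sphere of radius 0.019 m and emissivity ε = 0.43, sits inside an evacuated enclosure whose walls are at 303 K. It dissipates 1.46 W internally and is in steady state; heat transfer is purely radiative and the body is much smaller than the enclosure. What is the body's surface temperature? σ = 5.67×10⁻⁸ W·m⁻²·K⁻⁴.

T ≈ 383 K

For a small grey body in a large enclosure, net radiated power = εσA(T⁴ − T_w⁴).
Steady state: P = εσA(T⁴ − T_w⁴) with A = 4πr² = 0.004536 m².
T⁴ = P/(εσA) + T_w⁴ = 1.46/(0.43·5.67×10⁻⁸·0.004536) + (303)⁴
    = 1.320×10¹⁰ + 8.429×10⁹ = 2.163×10¹⁰ K⁴.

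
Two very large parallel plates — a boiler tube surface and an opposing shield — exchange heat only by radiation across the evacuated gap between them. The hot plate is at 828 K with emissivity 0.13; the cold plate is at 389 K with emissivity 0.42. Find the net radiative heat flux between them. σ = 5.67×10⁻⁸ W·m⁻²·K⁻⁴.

q ≈ 2790 W/m²

For two infinite grey parallel plates, q = σ(T₁⁴ − T₂⁴)/(1/ε₁ + 1/ε₂ − 1).
T₁⁴ − T₂⁴ = 4.700×10¹¹ − 2.290×10¹⁰ = 4.471×10¹¹ K⁴.
1/ε₁ + 1/ε₂ − 1 = 7.692 + 2.381 − 1 = 9.073.
q = 5.67×10⁻⁸ × 4.471×10¹¹ / 9.073.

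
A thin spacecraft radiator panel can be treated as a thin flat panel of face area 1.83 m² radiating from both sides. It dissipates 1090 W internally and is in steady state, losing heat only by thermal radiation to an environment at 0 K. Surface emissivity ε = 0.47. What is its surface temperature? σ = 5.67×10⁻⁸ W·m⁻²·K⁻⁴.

Steady state: internal power = radiated power, P = εσA T⁴.
Radiating area A = 2·1.83 = 3.660 m².
T⁴ = P/(εσA) = 1090/(0.47·5.67×10⁻⁸·3.660) = 1.118×10¹⁰ K⁴.
T = (1.118×10¹⁰)^(1/4).

T ≈ 325 K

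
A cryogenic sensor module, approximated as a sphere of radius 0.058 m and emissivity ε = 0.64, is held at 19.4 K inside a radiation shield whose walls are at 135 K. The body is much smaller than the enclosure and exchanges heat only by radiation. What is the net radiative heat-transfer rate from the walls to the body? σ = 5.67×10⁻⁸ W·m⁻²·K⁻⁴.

P_net ≈ 0.509 W

For a small grey body in a large enclosure: P_net = εσA(T_body⁴ − T_wall⁴).
A = 4πr² = 0.04227 m²; T_body⁴ − T_wall⁴ = 1.416×10⁵ − 3.322×10⁸ = -3.320×10⁸ K⁴.
|P_net| = 0.64·5.67×10⁻⁸·0.04227·3.320×10⁸.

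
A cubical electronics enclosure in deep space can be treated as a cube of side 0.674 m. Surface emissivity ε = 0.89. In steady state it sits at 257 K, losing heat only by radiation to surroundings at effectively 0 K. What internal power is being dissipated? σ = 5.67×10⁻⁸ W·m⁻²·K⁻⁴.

Steady state: P = εσA T⁴.
A = 6L² = 2.726 m²; T⁴ = (257)⁴ = 4.362×10⁹ K⁴.
P = 0.89 × 5.67×10⁻⁸ × 2.726 × 4.362×10⁹.

P ≈ 600 W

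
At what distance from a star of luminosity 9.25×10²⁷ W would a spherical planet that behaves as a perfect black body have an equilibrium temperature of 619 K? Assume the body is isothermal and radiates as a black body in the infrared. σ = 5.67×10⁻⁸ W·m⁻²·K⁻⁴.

For an isothermal black-emitting sphere, (1−a)S·πr² = σ·4πr²·T⁴ ⇒ S = 4σT⁴/(1−a).
S = 4·5.67×10⁻⁸·(619)⁴/1.00 = 33300 W/m².
Flux falls as S = L/(4πd²), so d = √(L/(4πS)) = √(9.25×10²⁷/(4π·33300)).

d ≈ 1.49×10¹¹ m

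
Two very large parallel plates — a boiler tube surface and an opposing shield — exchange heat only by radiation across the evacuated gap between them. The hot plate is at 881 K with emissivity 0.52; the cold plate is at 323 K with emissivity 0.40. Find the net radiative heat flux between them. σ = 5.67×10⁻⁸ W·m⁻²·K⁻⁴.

For two infinite grey parallel plates, q = σ(T₁⁴ − T₂⁴)/(1/ε₁ + 1/ε₂ − 1).
T₁⁴ − T₂⁴ = 6.024×10¹¹ − 1.088×10¹⁰ = 5.915×10¹¹ K⁴.
1/ε₁ + 1/ε₂ − 1 = 1.923 + 2.500 − 1 = 3.423.
q = 5.67×10⁻⁸ × 5.915×10¹¹ / 3.423.

q ≈ 9800 W/m²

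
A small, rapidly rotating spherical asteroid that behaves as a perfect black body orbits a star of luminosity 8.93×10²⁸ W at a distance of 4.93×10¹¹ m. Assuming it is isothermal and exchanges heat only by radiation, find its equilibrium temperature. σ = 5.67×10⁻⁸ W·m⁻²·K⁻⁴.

T ≈ 599 K

First find the stellar flux at distance d: S = L/(4πd²) = 8.93×10²⁸/(4π·(4.93×10¹¹)²) = 29240 W/m².
For an isothermal sphere, absorbed (1−a)S·πr² = emitted σ·4πr²·T⁴, so T⁴ = (1−a)S/(4σ).
T⁴ = 1.00·29240/(4·5.67×10⁻⁸) = 1.289×10¹¹ K⁴.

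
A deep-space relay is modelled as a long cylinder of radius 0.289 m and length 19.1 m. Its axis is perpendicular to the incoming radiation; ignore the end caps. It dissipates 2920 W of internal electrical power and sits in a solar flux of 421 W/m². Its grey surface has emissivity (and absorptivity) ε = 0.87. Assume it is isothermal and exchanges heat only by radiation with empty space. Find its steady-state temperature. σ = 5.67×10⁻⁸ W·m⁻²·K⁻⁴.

T ≈ 253 K

At steady state, absorbed solar power + internal power = radiated power.
Absorbed: α·S·A_cross = 0.87·421·11.04 = 4044 W (cross-section 2rL).
Total input = 4044 + 2920 = 6964 W.
Radiated: εσ·A_surf·T⁴ with A_surf = 2πrL = 34.68 m².
T⁴ = 6964/(0.87·5.67×10⁻⁸·34.68) = 4.070×10⁹ K⁴.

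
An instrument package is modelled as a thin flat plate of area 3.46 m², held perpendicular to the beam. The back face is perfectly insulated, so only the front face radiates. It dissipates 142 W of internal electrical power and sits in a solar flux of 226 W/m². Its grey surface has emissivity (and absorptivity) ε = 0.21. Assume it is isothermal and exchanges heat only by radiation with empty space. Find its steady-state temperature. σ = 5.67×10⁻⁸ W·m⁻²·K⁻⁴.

T ≈ 294 K

At steady state, absorbed solar power + internal power = radiated power.
Absorbed: α·S·A_cross = 0.21·226·3.460 = 164.2 W (cross-section A).
Total input = 164.2 + 142 = 306.2 W.
Radiated: εσ·A_surf·T⁴ with A_surf = A = 3.460 m².
T⁴ = 306.2/(0.21·5.67×10⁻⁸·3.460) = 7.433×10⁹ K⁴.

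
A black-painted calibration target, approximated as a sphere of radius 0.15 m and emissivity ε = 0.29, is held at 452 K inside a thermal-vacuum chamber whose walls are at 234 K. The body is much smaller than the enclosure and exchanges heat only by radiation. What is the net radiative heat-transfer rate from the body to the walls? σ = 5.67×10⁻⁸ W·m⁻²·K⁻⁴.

P_net ≈ 180 W

For a small grey body in a large enclosure: P_net = εσA(T_body⁴ − T_wall⁴).
A = 4πr² = 0.2827 m²; T_body⁴ − T_wall⁴ = 4.174×10¹⁰ − 2.998×10⁹ = 3.874×10¹⁰ K⁴.
|P_net| = 0.29·5.67×10⁻⁸·0.2827·3.874×10¹⁰.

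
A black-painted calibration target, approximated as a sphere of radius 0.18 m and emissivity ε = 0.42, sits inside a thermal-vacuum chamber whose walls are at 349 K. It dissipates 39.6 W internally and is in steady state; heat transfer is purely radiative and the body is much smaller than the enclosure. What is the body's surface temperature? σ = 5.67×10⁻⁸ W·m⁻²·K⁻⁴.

T ≈ 371 K

For a small grey body in a large enclosure, net radiated power = εσA(T⁴ − T_w⁴).
Steady state: P = εσA(T⁴ − T_w⁴) with A = 4πr² = 0.4072 m².
T⁴ = P/(εσA) + T_w⁴ = 39.6/(0.42·5.67×10⁻⁸·0.4072) + (349)⁴
    = 4.084×10⁹ + 1.484×10¹⁰ = 1.892×10¹⁰ K⁴.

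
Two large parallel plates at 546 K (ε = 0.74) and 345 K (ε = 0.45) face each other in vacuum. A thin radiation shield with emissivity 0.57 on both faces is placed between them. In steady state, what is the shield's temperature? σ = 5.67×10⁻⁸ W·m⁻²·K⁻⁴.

In steady state the net flux on the hot side equals that on the cold side.
σ(T₁⁴−T_s⁴)/D₁ = σ(T_s⁴−T₂⁴)/D₂, with D₁ = 1/ε₁+1/ε_s−1 = 2.106, D₂ = 1/ε_s+1/ε₂−1 = 2.977.
Solve for T_s⁴: T_s⁴ = (D₂·T₁⁴ + D₁·T₂⁴)/(D₁+D₂) = 5.792×10¹⁰ K⁴.

T_s ≈ 491 K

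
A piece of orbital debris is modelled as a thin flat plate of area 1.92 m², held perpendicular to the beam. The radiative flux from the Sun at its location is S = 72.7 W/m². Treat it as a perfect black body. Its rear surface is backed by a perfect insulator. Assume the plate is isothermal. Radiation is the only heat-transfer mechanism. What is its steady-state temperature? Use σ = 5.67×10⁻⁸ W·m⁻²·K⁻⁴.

At equilibrium, absorbed power = emitted power.
Absorbing cross-section = A = 1.920 m²; emitting surface = A = 1.920 m² (ratio 1).
S·A_cross = εσ·A_surf·T⁴  ⇒  T⁴ = S/(1σ).
T⁴ = 1.00·72.7/(1·5.67×10⁻⁸) = 1.282×10⁹ K⁴.
T = (1.282×10⁹)^(1/4).

T ≈ 189 K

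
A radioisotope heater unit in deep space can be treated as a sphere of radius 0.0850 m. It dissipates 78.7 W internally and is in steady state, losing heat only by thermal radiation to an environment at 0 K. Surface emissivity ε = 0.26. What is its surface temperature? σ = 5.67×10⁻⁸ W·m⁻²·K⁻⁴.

Steady state: internal power = radiated power, P = εσA T⁴.
Radiating area A = 4πr² = 0.09079 m².
T⁴ = P/(εσA) = 78.7/(0.26·5.67×10⁻⁸·0.09079) = 5.880×10¹⁰ K⁴.
T = (5.880×10¹⁰)^(1/4).

T ≈ 492 K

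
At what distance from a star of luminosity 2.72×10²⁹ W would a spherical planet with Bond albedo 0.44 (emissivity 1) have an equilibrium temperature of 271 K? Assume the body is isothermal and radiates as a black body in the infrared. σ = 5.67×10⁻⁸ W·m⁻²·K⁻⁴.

d ≈ 3.15×10¹² m

For an isothermal black-emitting sphere, (1−a)S·πr² = σ·4πr²·T⁴ ⇒ S = 4σT⁴/(1−a).
S = 4·5.67×10⁻⁸·(271)⁴/0.560 = 2184 W/m².
Flux falls as S = L/(4πd²), so d = √(L/(4πS)) = √(2.72×10²⁹/(4π·2184)).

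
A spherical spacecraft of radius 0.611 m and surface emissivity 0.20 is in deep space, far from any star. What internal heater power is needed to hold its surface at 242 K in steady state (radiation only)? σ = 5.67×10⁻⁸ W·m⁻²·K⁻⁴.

P ≈ 182 W

P = εσ·4πr²·T⁴.
4πr² = 4.691 m²; T⁴ = 3.430×10⁹ K⁴.
P = 0.20·5.67×10⁻⁸·4.691·3.430×10⁹.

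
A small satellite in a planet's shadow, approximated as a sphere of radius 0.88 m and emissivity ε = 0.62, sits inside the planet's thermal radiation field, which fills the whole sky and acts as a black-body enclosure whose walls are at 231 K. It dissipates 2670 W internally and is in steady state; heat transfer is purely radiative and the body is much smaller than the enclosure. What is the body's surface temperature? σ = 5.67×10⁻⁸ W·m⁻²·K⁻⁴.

T ≈ 321 K

For a small grey body in a large enclosure, net radiated power = εσA(T⁴ − T_w⁴).
Steady state: P = εσA(T⁴ − T_w⁴) with A = 4πr² = 9.731 m².
T⁴ = P/(εσA) + T_w⁴ = 2670/(0.62·5.67×10⁻⁸·9.731) + (231)⁴
    = 7.805×10⁹ + 2.847×10⁹ = 1.065×10¹⁰ K⁴.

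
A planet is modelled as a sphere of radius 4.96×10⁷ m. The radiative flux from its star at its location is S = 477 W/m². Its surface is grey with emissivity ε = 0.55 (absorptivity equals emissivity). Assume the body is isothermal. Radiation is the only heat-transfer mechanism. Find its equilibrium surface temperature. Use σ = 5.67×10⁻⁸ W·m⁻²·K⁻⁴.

T ≈ 214 K

At equilibrium, absorbed power = emitted power.
Absorbing cross-section = πr² = 7.729×10¹⁵ m²; emitting surface = 4πr² = 3.092×10¹⁶ m² (ratio 4).
εS·A_cross = εσ·A_surf·T⁴  ⇒  T⁴ = S/(4σ)   (ε cancels).
T⁴ = 477/(4·5.67×10⁻⁸) = 2.103×10⁹ K⁴.
T = (2.103×10⁹)^(1/4).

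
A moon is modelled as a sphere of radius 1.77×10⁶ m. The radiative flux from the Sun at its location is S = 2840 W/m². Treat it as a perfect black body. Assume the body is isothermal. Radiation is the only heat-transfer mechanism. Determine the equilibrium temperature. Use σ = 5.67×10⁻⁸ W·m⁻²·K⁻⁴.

T ≈ 335 K

At equilibrium, absorbed power = emitted power.
Absorbing cross-section = πr² = 9.842×10¹² m²; emitting surface = 4πr² = 3.937×10¹³ m² (ratio 4).
S·A_cross = εσ·A_surf·T⁴  ⇒  T⁴ = S/(4σ).
T⁴ = 1.00·2840/(4·5.67×10⁻⁸) = 1.252×10¹⁰ K⁴.
T = (1.252×10¹⁰)^(1/4).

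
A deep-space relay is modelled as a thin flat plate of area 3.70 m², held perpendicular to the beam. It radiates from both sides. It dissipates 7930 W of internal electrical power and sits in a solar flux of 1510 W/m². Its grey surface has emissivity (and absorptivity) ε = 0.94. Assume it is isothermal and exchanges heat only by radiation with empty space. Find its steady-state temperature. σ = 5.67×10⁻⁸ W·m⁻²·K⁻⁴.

T ≈ 428 K

At steady state, absorbed solar power + internal power = radiated power.
Absorbed: α·S·A_cross = 0.94·1510·3.700 = 5252 W (cross-section A).
Total input = 5252 + 7930 = 13180 W.
Radiated: εσ·A_surf·T⁴ with A_surf = 2A = 7.400 m².
T⁴ = 13180/(0.94·5.67×10⁻⁸·7.400) = 3.342×10¹⁰ K⁴.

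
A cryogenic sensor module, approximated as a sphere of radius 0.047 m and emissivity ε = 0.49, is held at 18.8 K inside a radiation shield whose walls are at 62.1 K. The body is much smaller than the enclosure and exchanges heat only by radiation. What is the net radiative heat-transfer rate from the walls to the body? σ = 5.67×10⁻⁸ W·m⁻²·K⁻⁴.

For a small grey body in a large enclosure: P_net = εσA(T_body⁴ − T_wall⁴).
A = 4πr² = 0.02776 m²; T_body⁴ − T_wall⁴ = 1.249×10⁵ − 1.487×10⁷ = -1.475×10⁷ K⁴.
|P_net| = 0.49·5.67×10⁻⁸·0.02776·1.475×10⁷.

P_net ≈ 0.0114 W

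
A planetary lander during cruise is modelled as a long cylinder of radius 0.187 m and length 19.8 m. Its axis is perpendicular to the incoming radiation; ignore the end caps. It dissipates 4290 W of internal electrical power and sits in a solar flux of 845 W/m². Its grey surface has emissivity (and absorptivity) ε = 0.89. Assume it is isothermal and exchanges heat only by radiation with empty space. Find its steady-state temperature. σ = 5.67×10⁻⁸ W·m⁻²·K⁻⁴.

At steady state, absorbed solar power + internal power = radiated power.
Absorbed: α·S·A_cross = 0.89·845·7.405 = 5569 W (cross-section 2rL).
Total input = 5569 + 4290 = 9859 W.
Radiated: εσ·A_surf·T⁴ with A_surf = 2πrL = 23.26 m².
T⁴ = 9859/(0.89·5.67×10⁻⁸·23.26) = 8.398×10⁹ K⁴.

T ≈ 303 K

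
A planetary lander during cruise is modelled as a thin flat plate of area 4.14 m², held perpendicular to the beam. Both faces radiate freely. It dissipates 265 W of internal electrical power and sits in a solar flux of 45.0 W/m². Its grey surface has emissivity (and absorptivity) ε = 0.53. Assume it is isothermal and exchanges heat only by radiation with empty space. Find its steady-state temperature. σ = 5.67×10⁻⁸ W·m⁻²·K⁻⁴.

T ≈ 196 K

At steady state, absorbed solar power + internal power = radiated power.
Absorbed: α·S·A_cross = 0.53·45.0·4.140 = 98.74 W (cross-section A).
Total input = 98.74 + 265 = 363.7 W.
Radiated: εσ·A_surf·T⁴ with A_surf = 2A = 8.280 m².
T⁴ = 363.7/(0.53·5.67×10⁻⁸·8.280) = 1.462×10⁹ K⁴.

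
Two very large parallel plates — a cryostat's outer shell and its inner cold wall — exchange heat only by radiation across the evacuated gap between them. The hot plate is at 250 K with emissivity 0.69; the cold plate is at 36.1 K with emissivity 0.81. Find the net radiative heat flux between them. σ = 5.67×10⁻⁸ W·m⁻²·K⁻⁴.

For two infinite grey parallel plates, q = σ(T₁⁴ − T₂⁴)/(1/ε₁ + 1/ε₂ − 1).
T₁⁴ − T₂⁴ = 3.906×10⁹ − 1.698×10⁶ = 3.905×10⁹ K⁴.
1/ε₁ + 1/ε₂ − 1 = 1.449 + 1.235 − 1 = 1.684.
q = 5.67×10⁻⁸ × 3.905×10⁹ / 1.684.

q ≈ 131 W/m²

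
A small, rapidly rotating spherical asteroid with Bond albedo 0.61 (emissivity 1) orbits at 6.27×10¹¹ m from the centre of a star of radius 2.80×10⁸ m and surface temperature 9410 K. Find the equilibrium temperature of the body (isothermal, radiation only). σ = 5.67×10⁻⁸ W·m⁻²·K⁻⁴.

The star's surface emits σT_*⁴; at distance d the flux is S = σT_*⁴(R_*/d)².
S = 5.67×10⁻⁸·(9410)⁴·(2.80×10⁸/6.27×10¹¹)² = 88.66 W/m².
For an isothermal sphere T⁴ = (1−a)S/(4σ) = 1.525×10⁸ K⁴.

T ≈ 111 K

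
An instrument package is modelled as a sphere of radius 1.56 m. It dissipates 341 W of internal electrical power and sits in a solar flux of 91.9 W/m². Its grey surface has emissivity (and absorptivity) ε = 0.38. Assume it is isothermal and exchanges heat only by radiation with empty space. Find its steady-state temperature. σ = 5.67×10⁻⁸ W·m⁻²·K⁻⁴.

T ≈ 174 K

At steady state, absorbed solar power + internal power = radiated power.
Absorbed: α·S·A_cross = 0.38·91.9·7.645 = 267.0 W (cross-section πr²).
Total input = 267.0 + 341 = 608.0 W.
Radiated: εσ·A_surf·T⁴ with A_surf = 4πr² = 30.58 m².
T⁴ = 608.0/(0.38·5.67×10⁻⁸·30.58) = 9.227×10⁸ K⁴.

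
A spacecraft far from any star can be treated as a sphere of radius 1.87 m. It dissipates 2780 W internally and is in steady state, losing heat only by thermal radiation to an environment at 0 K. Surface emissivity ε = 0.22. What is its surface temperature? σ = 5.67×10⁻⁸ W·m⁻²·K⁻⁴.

Steady state: internal power = radiated power, P = εσA T⁴.
Radiating area A = 4πr² = 43.94 m².
T⁴ = P/(εσA) = 2780/(0.22·5.67×10⁻⁸·43.94) = 5.072×10⁹ K⁴.
T = (5.072×10⁹)^(1/4).

T ≈ 267 K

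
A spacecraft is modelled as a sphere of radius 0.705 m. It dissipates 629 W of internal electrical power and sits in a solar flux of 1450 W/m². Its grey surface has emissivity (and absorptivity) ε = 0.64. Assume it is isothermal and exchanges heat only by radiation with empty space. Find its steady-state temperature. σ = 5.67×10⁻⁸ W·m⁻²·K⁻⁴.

T ≈ 309 K

At steady state, absorbed solar power + internal power = radiated power.
Absorbed: α·S·A_cross = 0.64·1450·1.561 = 1449 W (cross-section πr²).
Total input = 1449 + 629 = 2078 W.
Radiated: εσ·A_surf·T⁴ with A_surf = 4πr² = 6.246 m².
T⁴ = 2078/(0.64·5.67×10⁻⁸·6.246) = 9.169×10⁹ K⁴.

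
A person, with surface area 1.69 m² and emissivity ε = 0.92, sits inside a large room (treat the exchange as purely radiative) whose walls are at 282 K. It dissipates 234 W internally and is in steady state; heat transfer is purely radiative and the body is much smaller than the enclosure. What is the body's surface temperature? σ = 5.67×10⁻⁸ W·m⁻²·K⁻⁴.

T ≈ 308 K

For a small grey body in a large enclosure, net radiated power = εσA(T⁴ − T_w⁴).
Steady state: P = εσA(T⁴ − T_w⁴) with A = 1.69 m².
T⁴ = P/(εσA) + T_w⁴ = 234/(0.92·5.67×10⁻⁸·1.690) + (282)⁴
    = 2.654×10⁹ + 6.324×10⁹ = 8.978×10⁹ K⁴.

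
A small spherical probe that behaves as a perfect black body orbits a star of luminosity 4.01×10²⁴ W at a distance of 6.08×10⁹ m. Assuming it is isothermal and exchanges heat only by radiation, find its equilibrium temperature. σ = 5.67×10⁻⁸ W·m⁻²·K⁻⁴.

First find the stellar flux at distance d: S = L/(4πd²) = 4.01×10²⁴/(4π·(6.08×10⁹)²) = 8632 W/m².
For an isothermal sphere, absorbed (1−a)S·πr² = emitted σ·4πr²·T⁴, so T⁴ = (1−a)S/(4σ).
T⁴ = 1.00·8632/(4·5.67×10⁻⁸) = 3.806×10¹⁰ K⁴.

T ≈ 442 K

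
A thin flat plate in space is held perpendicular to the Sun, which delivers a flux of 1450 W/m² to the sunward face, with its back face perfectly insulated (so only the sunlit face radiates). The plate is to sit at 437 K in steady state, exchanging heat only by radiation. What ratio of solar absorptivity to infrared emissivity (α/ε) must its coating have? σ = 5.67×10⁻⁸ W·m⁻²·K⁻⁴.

α/ε ≈ 1.43

Balance: αS·A = εσ·1A·T⁴ ⇒ α/ε = σT⁴/S.
α/ε = 5.67×10⁻⁸·(437)⁴/1450 = 5.67×10⁻⁸·3.647×10¹⁰/1450.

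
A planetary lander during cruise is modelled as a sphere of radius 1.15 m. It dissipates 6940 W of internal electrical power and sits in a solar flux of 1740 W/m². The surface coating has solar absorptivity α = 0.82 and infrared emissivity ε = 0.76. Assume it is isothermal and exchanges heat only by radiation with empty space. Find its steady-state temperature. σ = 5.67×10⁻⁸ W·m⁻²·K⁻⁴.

T ≈ 366 K

At steady state, absorbed solar power + internal power = radiated power.
Absorbed: α·S·A_cross = 0.82·1740·4.155 = 5928 W (cross-section πr²).
Total input = 5928 + 6940 = 12870 W.
Radiated: εσ·A_surf·T⁴ with A_surf = 4πr² = 16.62 m².
T⁴ = 12870/(0.76·5.67×10⁻⁸·16.62) = 1.797×10¹⁰ K⁴.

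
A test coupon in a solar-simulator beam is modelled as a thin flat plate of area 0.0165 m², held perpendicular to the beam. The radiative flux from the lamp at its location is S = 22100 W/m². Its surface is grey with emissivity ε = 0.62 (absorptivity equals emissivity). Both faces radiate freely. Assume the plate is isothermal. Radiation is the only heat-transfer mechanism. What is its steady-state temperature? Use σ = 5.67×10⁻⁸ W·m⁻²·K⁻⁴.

At equilibrium, absorbed power = emitted power.
Absorbing cross-section = A = 0.01650 m²; emitting surface = 2A = 0.03300 m² (ratio 2).
εS·A_cross = εσ·A_surf·T⁴  ⇒  T⁴ = S/(2σ)   (ε cancels).
T⁴ = 22100/(2·5.67×10⁻⁸) = 1.949×10¹¹ K⁴.
T = (1.949×10¹¹)^(1/4).

T ≈ 664 K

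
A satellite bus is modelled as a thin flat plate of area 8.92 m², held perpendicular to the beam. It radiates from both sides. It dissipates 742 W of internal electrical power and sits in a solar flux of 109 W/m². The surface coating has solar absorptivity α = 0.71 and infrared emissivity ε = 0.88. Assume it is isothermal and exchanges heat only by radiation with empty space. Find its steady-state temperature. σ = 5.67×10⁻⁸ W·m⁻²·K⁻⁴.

T ≈ 200 K

At steady state, absorbed solar power + internal power = radiated power.
Absorbed: α·S·A_cross = 0.71·109·8.920 = 690.3 W (cross-section A).
Total input = 690.3 + 742 = 1432 W.
Radiated: εσ·A_surf·T⁴ with A_surf = 2A = 17.84 m².
T⁴ = 1432/(0.88·5.67×10⁻⁸·17.84) = 1.609×10⁹ K⁴.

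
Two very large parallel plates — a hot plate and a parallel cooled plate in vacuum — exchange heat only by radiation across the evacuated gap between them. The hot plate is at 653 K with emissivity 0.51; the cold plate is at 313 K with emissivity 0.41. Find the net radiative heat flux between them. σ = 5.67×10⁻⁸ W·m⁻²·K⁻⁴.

For two infinite grey parallel plates, q = σ(T₁⁴ − T₂⁴)/(1/ε₁ + 1/ε₂ − 1).
T₁⁴ − T₂⁴ = 1.818×10¹¹ − 9.598×10⁹ = 1.722×10¹¹ K⁴.
1/ε₁ + 1/ε₂ − 1 = 1.961 + 2.439 − 1 = 3.400.
q = 5.67×10⁻⁸ × 1.722×10¹¹ / 3.400.

q ≈ 2870 W/m²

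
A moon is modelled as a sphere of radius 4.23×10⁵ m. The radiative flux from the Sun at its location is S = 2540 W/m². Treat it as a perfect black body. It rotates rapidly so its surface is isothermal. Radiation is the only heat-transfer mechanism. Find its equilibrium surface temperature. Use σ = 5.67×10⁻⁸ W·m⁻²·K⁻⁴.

At equilibrium, absorbed power = emitted power.
Absorbing cross-section = πr² = 5.621×10¹¹ m²; emitting surface = 4πr² = 2.248×10¹² m² (ratio 4).
S·A_cross = εσ·A_surf·T⁴  ⇒  T⁴ = S/(4σ).
T⁴ = 1.00·2540/(4·5.67×10⁻⁸) = 1.120×10¹⁰ K⁴.
T = (1.120×10¹⁰)^(1/4).

T ≈ 325 K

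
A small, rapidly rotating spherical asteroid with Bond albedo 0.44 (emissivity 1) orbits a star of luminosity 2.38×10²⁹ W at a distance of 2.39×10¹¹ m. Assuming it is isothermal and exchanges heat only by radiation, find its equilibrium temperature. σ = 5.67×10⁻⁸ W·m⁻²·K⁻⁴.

T ≈ 951 K

First find the stellar flux at distance d: S = L/(4πd²) = 2.38×10²⁹/(4π·(2.39×10¹¹)²) = 3.316×10⁵ W/m².
For an isothermal sphere, absorbed (1−a)S·πr² = emitted σ·4πr²·T⁴, so T⁴ = (1−a)S/(4σ).
T⁴ = 0.560·3.316×10⁵/(4·5.67×10⁻⁸) = 8.187×10¹¹ K⁴.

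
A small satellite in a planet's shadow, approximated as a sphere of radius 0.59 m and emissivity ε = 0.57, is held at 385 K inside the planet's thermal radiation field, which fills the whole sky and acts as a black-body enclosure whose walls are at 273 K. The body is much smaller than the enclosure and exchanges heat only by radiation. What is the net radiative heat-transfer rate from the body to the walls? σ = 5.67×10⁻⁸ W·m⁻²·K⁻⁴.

P_net ≈ 2320 W

For a small grey body in a large enclosure: P_net = εσA(T_body⁴ − T_wall⁴).
A = 4πr² = 4.374 m²; T_body⁴ − T_wall⁴ = 2.197×10¹⁰ − 5.555×10⁹ = 1.642×10¹⁰ K⁴.
|P_net| = 0.57·5.67×10⁻⁸·4.374·1.642×10¹⁰.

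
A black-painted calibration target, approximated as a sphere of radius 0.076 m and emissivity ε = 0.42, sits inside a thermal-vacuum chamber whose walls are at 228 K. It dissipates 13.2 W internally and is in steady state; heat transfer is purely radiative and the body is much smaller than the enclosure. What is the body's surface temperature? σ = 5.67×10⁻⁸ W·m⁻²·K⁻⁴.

For a small grey body in a large enclosure, net radiated power = εσA(T⁴ − T_w⁴).
Steady state: P = εσA(T⁴ − T_w⁴) with A = 4πr² = 0.07258 m².
T⁴ = P/(εσA) + T_w⁴ = 13.2/(0.42·5.67×10⁻⁸·0.07258) + (228)⁴
    = 7.637×10⁹ + 2.702×10⁹ = 1.034×10¹⁰ K⁴.

T ≈ 319 K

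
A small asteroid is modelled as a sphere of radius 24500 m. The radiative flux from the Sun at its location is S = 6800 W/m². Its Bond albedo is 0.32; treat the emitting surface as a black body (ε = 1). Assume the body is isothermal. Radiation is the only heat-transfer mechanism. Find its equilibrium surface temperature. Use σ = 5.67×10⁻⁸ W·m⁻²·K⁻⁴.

T ≈ 378 K

At equilibrium, absorbed power = emitted power.
Absorbing cross-section = πr² = 1.886×10⁹ m²; emitting surface = 4πr² = 7.543×10⁹ m² (ratio 4).
(1−a)S·A_cross = εσ·A_surf·T⁴  ⇒  T⁴ = (1−a)S/(4σ).
T⁴ = 0.680·6800/(4·5.67×10⁻⁸) = 2.039×10¹⁰ K⁴.
T = (2.039×10¹⁰)^(1/4).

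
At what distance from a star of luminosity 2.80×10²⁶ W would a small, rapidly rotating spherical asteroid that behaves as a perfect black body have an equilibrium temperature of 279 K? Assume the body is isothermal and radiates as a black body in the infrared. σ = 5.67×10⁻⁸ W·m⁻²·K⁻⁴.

For an isothermal black-emitting sphere, (1−a)S·πr² = σ·4πr²·T⁴ ⇒ S = 4σT⁴/(1−a).
S = 4·5.67×10⁻⁸·(279)⁴/1.00 = 1374 W/m².
Flux falls as S = L/(4πd²), so d = √(L/(4πS)) = √(2.80×10²⁶/(4π·1374)).

d ≈ 1.27×10¹¹ m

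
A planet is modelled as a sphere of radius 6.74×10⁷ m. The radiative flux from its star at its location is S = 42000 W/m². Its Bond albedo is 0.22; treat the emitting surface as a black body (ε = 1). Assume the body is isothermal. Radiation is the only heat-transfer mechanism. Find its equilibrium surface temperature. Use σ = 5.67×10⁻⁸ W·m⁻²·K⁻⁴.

At equilibrium, absorbed power = emitted power.
Absorbing cross-section = πr² = 1.427×10¹⁶ m²; emitting surface = 4πr² = 5.709×10¹⁶ m² (ratio 4).
(1−a)S·A_cross = εσ·A_surf·T⁴  ⇒  T⁴ = (1−a)S/(4σ).
T⁴ = 0.780·42000/(4·5.67×10⁻⁸) = 1.444×10¹¹ K⁴.
T = (1.444×10¹¹)^(1/4).

T ≈ 616 K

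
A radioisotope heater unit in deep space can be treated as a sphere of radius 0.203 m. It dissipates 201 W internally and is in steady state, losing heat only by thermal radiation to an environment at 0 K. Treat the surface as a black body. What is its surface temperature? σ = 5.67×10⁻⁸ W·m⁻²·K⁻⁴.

T ≈ 288 K

Steady state: internal power = radiated power, P = εσA T⁴.
Radiating area A = 4πr² = 0.5178 m².
T⁴ = P/(εσA) = 201/(1.0·5.67×10⁻⁸·0.5178) = 6.846×10⁹ K⁴.
T = (6.846×10⁹)^(1/4).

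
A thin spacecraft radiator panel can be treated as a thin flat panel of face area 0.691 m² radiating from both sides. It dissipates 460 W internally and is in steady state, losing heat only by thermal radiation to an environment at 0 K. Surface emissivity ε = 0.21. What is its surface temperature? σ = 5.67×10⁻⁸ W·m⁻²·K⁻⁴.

T ≈ 409 K

Steady state: internal power = radiated power, P = εσA T⁴.
Radiating area A = 2·0.691 = 1.382 m².
T⁴ = P/(εσA) = 460/(0.21·5.67×10⁻⁸·1.382) = 2.795×10¹⁰ K⁴.
T = (2.795×10¹⁰)^(1/4).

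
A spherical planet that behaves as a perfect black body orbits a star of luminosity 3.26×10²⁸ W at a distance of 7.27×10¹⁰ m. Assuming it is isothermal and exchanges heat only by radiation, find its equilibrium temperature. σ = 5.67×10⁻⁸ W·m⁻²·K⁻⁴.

T ≈ 1210 K

First find the stellar flux at distance d: S = L/(4πd²) = 3.26×10²⁸/(4π·(7.27×10¹⁰)²) = 4.908×10⁵ W/m².
For an isothermal sphere, absorbed (1−a)S·πr² = emitted σ·4πr²·T⁴, so T⁴ = (1−a)S/(4σ).
T⁴ = 1.00·4.908×10⁵/(4·5.67×10⁻⁸) = 2.164×10¹² K⁴.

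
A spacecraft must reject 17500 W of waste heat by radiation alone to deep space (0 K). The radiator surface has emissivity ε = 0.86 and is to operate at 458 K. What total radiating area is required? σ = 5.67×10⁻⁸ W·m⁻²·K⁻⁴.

A ≈ 8.16 m²

P = εσA T⁴ ⇒ A = P/(εσT⁴).
T⁴ = 4.400×10¹⁰ K⁴.
A = 17500/(0.86 × 5.67×10⁻⁸ × 4.400×10¹⁰).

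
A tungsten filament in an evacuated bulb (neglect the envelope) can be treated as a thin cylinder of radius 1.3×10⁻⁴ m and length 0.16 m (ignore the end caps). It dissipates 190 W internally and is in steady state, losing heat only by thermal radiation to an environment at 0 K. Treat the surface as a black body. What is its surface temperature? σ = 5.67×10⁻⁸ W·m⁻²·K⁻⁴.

Steady state: internal power = radiated power, P = εσA T⁴.
Radiating area A = 2πrL = 1.307×10⁻⁴ m².
T⁴ = P/(εσA) = 190/(1.0·5.67×10⁻⁸·1.307×10⁻⁴) = 2.564×10¹³ K⁴.
T = (2.564×10¹³)^(1/4).

T ≈ 2250 K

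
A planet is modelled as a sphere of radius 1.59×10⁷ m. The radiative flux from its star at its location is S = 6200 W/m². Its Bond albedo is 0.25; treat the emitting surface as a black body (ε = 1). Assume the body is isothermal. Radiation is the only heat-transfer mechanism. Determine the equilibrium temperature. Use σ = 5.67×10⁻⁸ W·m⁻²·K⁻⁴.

T ≈ 378 K

At equilibrium, absorbed power = emitted power.
Absorbing cross-section = πr² = 7.942×10¹⁴ m²; emitting surface = 4πr² = 3.177×10¹⁵ m² (ratio 4).
(1−a)S·A_cross = εσ·A_surf·T⁴  ⇒  T⁴ = (1−a)S/(4σ).
T⁴ = 0.750·6200/(4·5.67×10⁻⁸) = 2.050×10¹⁰ K⁴.
T = (2.050×10¹⁰)^(1/4).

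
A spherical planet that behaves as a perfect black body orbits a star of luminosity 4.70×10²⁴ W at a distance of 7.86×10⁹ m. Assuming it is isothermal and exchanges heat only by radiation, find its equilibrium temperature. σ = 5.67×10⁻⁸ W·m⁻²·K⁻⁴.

First find the stellar flux at distance d: S = L/(4πd²) = 4.70×10²⁴/(4π·(7.86×10⁹)²) = 6054 W/m².
For an isothermal sphere, absorbed (1−a)S·πr² = emitted σ·4πr²·T⁴, so T⁴ = (1−a)S/(4σ).
T⁴ = 1.00·6054/(4·5.67×10⁻⁸) = 2.669×10¹⁰ K⁴.

T ≈ 404 K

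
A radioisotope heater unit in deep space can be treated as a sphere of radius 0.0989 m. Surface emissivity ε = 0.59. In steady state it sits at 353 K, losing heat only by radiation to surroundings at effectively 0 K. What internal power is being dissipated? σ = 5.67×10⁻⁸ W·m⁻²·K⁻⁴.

Steady state: P = εσA T⁴.
A = 4πr² = 0.1229 m²; T⁴ = (353)⁴ = 1.553×10¹⁰ K⁴.
P = 0.59 × 5.67×10⁻⁸ × 0.1229 × 1.553×10¹⁰.

P ≈ 63.8 W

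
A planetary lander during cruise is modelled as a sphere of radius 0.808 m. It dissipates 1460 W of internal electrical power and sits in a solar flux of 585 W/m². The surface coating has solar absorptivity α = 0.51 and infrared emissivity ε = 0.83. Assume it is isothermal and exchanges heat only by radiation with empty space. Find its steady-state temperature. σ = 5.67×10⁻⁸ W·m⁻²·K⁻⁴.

At steady state, absorbed solar power + internal power = radiated power.
Absorbed: α·S·A_cross = 0.51·585·2.051 = 611.9 W (cross-section πr²).
Total input = 611.9 + 1460 = 2072 W.
Radiated: εσ·A_surf·T⁴ with A_surf = 4πr² = 8.204 m².
T⁴ = 2072/(0.83·5.67×10⁻⁸·8.204) = 5.366×10⁹ K⁴.

T ≈ 271 K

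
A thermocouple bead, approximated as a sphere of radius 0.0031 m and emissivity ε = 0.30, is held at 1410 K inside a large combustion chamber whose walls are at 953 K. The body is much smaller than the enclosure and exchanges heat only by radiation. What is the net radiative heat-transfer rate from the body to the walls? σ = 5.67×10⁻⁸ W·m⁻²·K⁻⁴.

P_net ≈ 6.42 W

For a small grey body in a large enclosure: P_net = εσA(T_body⁴ − T_wall⁴).
A = 4πr² = 1.208×10⁻⁴ m²; T_body⁴ − T_wall⁴ = 3.953×10¹² − 8.248×10¹¹ = 3.128×10¹² K⁴.
|P_net| = 0.30·5.67×10⁻⁸·1.208×10⁻⁴·3.128×10¹².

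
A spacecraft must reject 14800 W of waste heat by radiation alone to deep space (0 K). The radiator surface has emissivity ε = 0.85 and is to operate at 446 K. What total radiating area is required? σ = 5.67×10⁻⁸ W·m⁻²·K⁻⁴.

A ≈ 7.76 m²

P = εσA T⁴ ⇒ A = P/(εσT⁴).
T⁴ = 3.957×10¹⁰ K⁴.
A = 14800/(0.85 × 5.67×10⁻⁸ × 3.957×10¹⁰).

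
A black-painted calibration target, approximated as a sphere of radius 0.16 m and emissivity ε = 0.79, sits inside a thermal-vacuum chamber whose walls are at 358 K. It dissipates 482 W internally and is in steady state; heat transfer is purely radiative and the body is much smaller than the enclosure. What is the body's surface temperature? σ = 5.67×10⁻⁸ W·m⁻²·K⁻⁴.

T ≈ 473 K

For a small grey body in a large enclosure, net radiated power = εσA(T⁴ − T_w⁴).
Steady state: P = εσA(T⁴ − T_w⁴) with A = 4πr² = 0.3217 m².
T⁴ = P/(εσA) + T_w⁴ = 482/(0.79·5.67×10⁻⁸·0.3217) + (358)⁴
    = 3.345×10¹⁰ + 1.643×10¹⁰ = 4.988×10¹⁰ K⁴.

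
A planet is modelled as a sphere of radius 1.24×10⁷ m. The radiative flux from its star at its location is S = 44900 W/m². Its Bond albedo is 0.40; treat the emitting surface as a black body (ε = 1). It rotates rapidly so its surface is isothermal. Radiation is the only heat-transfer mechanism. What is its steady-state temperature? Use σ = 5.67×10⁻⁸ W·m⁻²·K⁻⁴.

T ≈ 587 K

At equilibrium, absorbed power = emitted power.
Absorbing cross-section = πr² = 4.831×10¹⁴ m²; emitting surface = 4πr² = 1.932×10¹⁵ m² (ratio 4).
(1−a)S·A_cross = εσ·A_surf·T⁴  ⇒  T⁴ = (1−a)S/(4σ).
T⁴ = 0.600·44900/(4·5.67×10⁻⁸) = 1.188×10¹¹ K⁴.
T = (1.188×10¹¹)^(1/4).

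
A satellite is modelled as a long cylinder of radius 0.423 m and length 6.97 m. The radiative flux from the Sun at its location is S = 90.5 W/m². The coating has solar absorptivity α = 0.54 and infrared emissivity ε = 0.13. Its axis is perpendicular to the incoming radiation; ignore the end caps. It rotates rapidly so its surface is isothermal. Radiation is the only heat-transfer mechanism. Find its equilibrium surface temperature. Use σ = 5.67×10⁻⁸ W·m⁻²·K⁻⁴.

At equilibrium, absorbed power = emitted power.
Absorbing cross-section = 2rL = 5.897 m²; emitting surface = 2πrL = 18.52 m² (ratio π).
αS·A_cross = εσ·A_surf·T⁴  ⇒  T⁴ = αS/(ε·πσ).
T⁴ = 0.540·90.5/(0.13·π·5.67×10⁻⁸) = 2.110×10⁹ K⁴.
T = (2.110×10⁹)^(1/4).

T ≈ 214 K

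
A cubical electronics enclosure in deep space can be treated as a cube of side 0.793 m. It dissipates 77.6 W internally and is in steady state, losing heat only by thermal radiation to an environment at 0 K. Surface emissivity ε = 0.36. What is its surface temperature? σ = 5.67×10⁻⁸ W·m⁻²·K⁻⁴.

T ≈ 178 K

Steady state: internal power = radiated power, P = εσA T⁴.
Radiating area A = 6L² = 3.773 m².
T⁴ = P/(εσA) = 77.6/(0.36·5.67×10⁻⁸·3.773) = 1.008×10⁹ K⁴.
T = (1.008×10⁹)^(1/4).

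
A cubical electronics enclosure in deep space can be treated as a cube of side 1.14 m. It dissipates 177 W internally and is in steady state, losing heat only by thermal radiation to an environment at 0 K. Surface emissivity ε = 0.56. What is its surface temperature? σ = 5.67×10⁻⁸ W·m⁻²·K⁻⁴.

Steady state: internal power = radiated power, P = εσA T⁴.
Radiating area A = 6L² = 7.798 m².
T⁴ = P/(εσA) = 177/(0.56·5.67×10⁻⁸·7.798) = 7.149×10⁸ K⁴.
T = (7.149×10⁸)^(1/4).

T ≈ 164 K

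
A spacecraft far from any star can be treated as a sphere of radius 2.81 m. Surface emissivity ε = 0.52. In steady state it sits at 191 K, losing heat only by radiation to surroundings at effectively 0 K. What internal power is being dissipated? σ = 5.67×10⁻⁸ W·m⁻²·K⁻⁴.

Steady state: P = εσA T⁴.
A = 4πr² = 99.23 m²; T⁴ = (191)⁴ = 1.331×10⁹ K⁴.
P = 0.52 × 5.67×10⁻⁸ × 99.23 × 1.331×10⁹.

P ≈ 3890 W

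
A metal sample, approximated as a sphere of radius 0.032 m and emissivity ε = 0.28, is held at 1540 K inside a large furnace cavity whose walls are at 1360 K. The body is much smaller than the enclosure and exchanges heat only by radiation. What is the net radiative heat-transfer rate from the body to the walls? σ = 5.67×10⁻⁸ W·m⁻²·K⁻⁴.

For a small grey body in a large enclosure: P_net = εσA(T_body⁴ − T_wall⁴).
A = 4πr² = 0.01287 m²; T_body⁴ − T_wall⁴ = 5.624×10¹² − 3.421×10¹² = 2.203×10¹² K⁴.
|P_net| = 0.28·5.67×10⁻⁸·0.01287·2.203×10¹².

P_net ≈ 450 W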